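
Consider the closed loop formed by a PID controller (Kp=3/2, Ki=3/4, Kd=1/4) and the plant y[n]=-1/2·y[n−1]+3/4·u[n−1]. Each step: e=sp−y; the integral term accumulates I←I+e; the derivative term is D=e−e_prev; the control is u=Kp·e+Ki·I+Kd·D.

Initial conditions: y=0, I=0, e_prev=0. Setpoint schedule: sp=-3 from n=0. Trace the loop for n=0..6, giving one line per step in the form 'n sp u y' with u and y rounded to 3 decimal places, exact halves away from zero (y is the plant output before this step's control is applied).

(exact arithmetic carried between steps; '≈' marks a value shown rounded to 6 d.p. or computed from one; I and e_prev carry over from the previous line; the table rounds u and y to 3 d.p., halves away from zero)
n=0: y=0, sp=-3, e=sp−y=-3; I=-3, D=e−e_prev=-3; u=3/2·(-3)+3/4·(-3)+1/4·(-3)=-7.5; next y=-1/2·0+3/4·(-7.5)=-5.625
n=1: y=-5.625, sp=-3, e=sp−y=2.625; I=-0.375, D=e−e_prev=5.625; u=3/2·2.625+3/4·(-0.375)+1/4·5.625=5.0625; next y=-1/2·(-5.625)+3/4·5.0625=6.609375
n=2: y=6.609375, sp=-3, e=sp−y=-9.609375; I=-9.984375, D=e−e_prev=-12.234375; u=3/2·(-9.609375)+3/4·(-9.984375)+1/4·(-12.234375)≈-24.960938; next y=-1/2·6.609375+3/4·(-24.960938)≈-22.025391
n=3: y≈-22.025391, sp=-3, e=sp−y≈19.025391; I≈9.041016, D=e−e_prev≈28.634766; u=3/2·19.025391+3/4·9.041016+1/4·28.634766≈42.477539; next y=-1/2·(-22.025391)+3/4·42.477539≈42.870850
n=4: y≈42.870850, sp=-3, e=sp−y≈-45.870850; I≈-36.829834, D=e−e_prev≈-64.896240; u=3/2·(-45.870850)+3/4·(-36.829834)+1/4·(-64.896240)≈-112.652710; next y=-1/2·42.870850+3/4·(-112.652710)≈-105.924957
n=5: y≈-105.924957, sp=-3, e=sp−y≈102.924957; I≈66.095123, D=e−e_prev≈148.795807; u=3/2·102.924957+3/4·66.095123+1/4·148.795807≈241.157730; next y=-1/2·(-105.924957)+3/4·241.157730≈233.830776
n=6: y≈233.830776, sp=-3, e=sp−y≈-236.830776; I≈-170.735653, D=e−e_prev≈-339.755733; u=3/2·(-236.830776)+3/4·(-170.735653)+1/4·(-339.755733)≈-568.236837; next y=-1/2·233.830776+3/4·(-568.236837)≈-543.093016

0 -3 -7.500 0.000
1 -3 5.063 -5.625
2 -3 -24.961 6.609
3 -3 42.478 -22.025
4 -3 -112.653 42.871
5 -3 241.158 -105.925
6 -3 -568.237 233.831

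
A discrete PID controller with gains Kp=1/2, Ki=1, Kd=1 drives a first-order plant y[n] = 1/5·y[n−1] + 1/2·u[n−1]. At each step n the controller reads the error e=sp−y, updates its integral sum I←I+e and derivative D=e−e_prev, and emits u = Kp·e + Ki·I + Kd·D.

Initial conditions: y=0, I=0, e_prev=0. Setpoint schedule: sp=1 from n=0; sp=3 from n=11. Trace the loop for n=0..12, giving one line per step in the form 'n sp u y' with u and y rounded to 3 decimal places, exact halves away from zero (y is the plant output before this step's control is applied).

0 1 2.500 0.000
1 1 -0.625 1.250
2 1 3.656 -0.063
3 1 -1.289 1.816
4 1 5.016 -0.281
5 1 -2.632 2.452
6 1 6.843 -0.826
7 1 -4.814 3.256
8 1 9.542 -1.756
9 1 -8.154 4.420
10 1 13.634 -3.193
11 3 -8.214 6.178
12 3 18.603 -2.871

(exact arithmetic carried between steps; '≈' marks a value shown rounded to 6 d.p. or computed from one; I and e_prev carry over from the previous line; the table rounds u and y to 3 d.p., halves away from zero)
n=0: y=0, sp=1, e=sp−y=1; I=1, D=e−e_prev=1; u=1/2·1+1·1+1·1=2.5; next y=1/5·0+1/2·2.5=1.25
n=1: y=1.25, sp=1, e=sp−y=-0.25; I=0.75, D=e−e_prev=-1.25; u=1/2·(-0.25)+1·0.75+1·(-1.25)=-0.625; next y=1/5·1.25+1/2·(-0.625)=-0.0625
n=2: y=-0.0625, sp=1, e=sp−y=1.0625; I=1.8125, D=e−e_prev=1.3125; u=1/2·1.0625+1·1.8125+1·1.3125=3.65625; next y=1/5·(-0.0625)+1/2·3.65625=1.815625
n=3: y=1.815625, sp=1, e=sp−y=-0.815625; I=0.996875, D=e−e_prev=-1.878125; u=1/2·(-0.815625)+1·0.996875+1·(-1.878125)≈-1.289063; next y=1/5·1.815625+1/2·(-1.289063)≈-0.281406
n=4: y≈-0.281406, sp=1, e=sp−y≈1.281406; I≈2.278281, D=e−e_prev≈2.097031; u=1/2·1.281406+1·2.278281+1·2.097031≈5.016016; next y=1/5·(-0.281406)+1/2·5.016016≈2.451727
n=5: y≈2.451727, sp=1, e=sp−y≈-1.451727; I≈0.826555, D=e−e_prev≈-2.733133; u=1/2·(-1.451727)+1·0.826555+1·(-2.733133)≈-2.632441; next y=1/5·2.451727+1/2·(-2.632441)≈-0.825875
n=6: y≈-0.825875, sp=1, e=sp−y≈1.825875; I≈2.652430, D=e−e_prev≈3.277602; u=1/2·1.825875+1·2.652430+1·3.277602≈6.842970; next y=1/5·(-0.825875)+1/2·6.842970≈3.256310
n=7: y≈3.256310, sp=1, e=sp−y≈-2.256310; I≈0.396120, D=e−e_prev≈-4.082185; u=1/2·(-2.256310)+1·0.396120+1·(-4.082185)≈-4.814220; next y=1/5·3.256310+1/2·(-4.814220)≈-1.755848
n=8: y≈-1.755848, sp=1, e=sp−y≈2.755848; I≈3.151968, D=e−e_prev≈5.012158; u=1/2·2.755848+1·3.151968+1·5.012158≈9.542050; next y=1/5·(-1.755848)+1/2·9.542050≈4.419855
n=9: y≈4.419855, sp=1, e=sp−y≈-3.419855; I≈-0.267887, D=e−e_prev≈-6.175703; u=1/2·(-3.419855)+1·(-0.267887)+1·(-6.175703)≈-8.153518; next y=1/5·4.419855+1/2·(-8.153518)≈-3.192788
n=10: y≈-3.192788, sp=1, e=sp−y≈4.192788; I≈3.924901, D=e−e_prev≈7.612643; u=1/2·4.192788+1·3.924901+1·7.612643≈13.633938; next y=1/5·(-3.192788)+1/2·13.633938≈6.178411
n=11: y≈6.178411, sp=3, e=sp−y≈-3.178411; I≈0.746489, D=e−e_prev≈-7.371199; u=1/2·(-3.178411)+1·0.746489+1·(-7.371199)≈-8.213916; next y=1/5·6.178411+1/2·(-8.213916)≈-2.871276
n=12: y≈-2.871276, sp=3, e=sp−y≈5.871276; I≈6.617765, D=e−e_prev≈9.049687; u=1/2·5.871276+1·6.617765+1·9.049687≈18.603090; next y=1/5·(-2.871276)+1/2·18.603090≈8.727290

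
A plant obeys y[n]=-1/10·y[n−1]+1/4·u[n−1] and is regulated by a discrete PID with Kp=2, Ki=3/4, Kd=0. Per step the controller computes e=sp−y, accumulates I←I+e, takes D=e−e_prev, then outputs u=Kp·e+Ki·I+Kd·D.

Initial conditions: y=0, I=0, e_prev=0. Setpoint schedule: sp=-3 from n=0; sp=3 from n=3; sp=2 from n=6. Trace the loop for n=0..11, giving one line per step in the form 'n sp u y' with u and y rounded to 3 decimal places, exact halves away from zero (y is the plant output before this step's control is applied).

0 -3 -8.250 0.000
1 -3 -4.828 -2.063
2 -3 -8.451 -1.001
3 3 9.332 -2.013
4 3 0.588 2.534
5 3 8.199 -0.107
6 2 1.820 2.060
7 2 6.756 0.249
8 2 4.178 1.664
9 2 6.591 0.878
10 2 5.557 1.560
11 2 6.786 1.233

(exact arithmetic carried between steps; '≈' marks a value shown rounded to 6 d.p. or computed from one; I and e_prev carry over from the previous line; the table rounds u and y to 3 d.p., halves away from zero)
n=0: y=0, sp=-3, e=sp−y=-3; I=-3, D=e−e_prev=-3; u=2·(-3)+3/4·(-3)+0·(-3)=-8.25; next y=-1/10·0+1/4·(-8.25)=-2.0625
n=1: y=-2.0625, sp=-3, e=sp−y=-0.9375; I=-3.9375, D=e−e_prev=2.0625; u=2·(-0.9375)+3/4·(-3.9375)+0·2.0625=-4.828125; next y=-1/10·(-2.0625)+1/4·(-4.828125)≈-1.000781
n=2: y≈-1.000781, sp=-3, e=sp−y≈-1.999219; I≈-5.936719, D=e−e_prev≈-1.061719; u=2·(-1.999219)+3/4·(-5.936719)+0·(-1.061719)≈-8.450977; next y=-1/10·(-1.000781)+1/4·(-8.450977)≈-2.012666
n=3: y≈-2.012666, sp=3, e=sp−y≈5.012666; I≈-0.924053, D=e−e_prev≈7.011885; u=2·5.012666+3/4·(-0.924053)+0·7.011885≈9.332292; next y=-1/10·(-2.012666)+1/4·9.332292≈2.534340
n=4: y≈2.534340, sp=3, e=sp−y≈0.465660; I≈-0.458392, D=e−e_prev≈-4.547006; u=2·0.465660+3/4·(-0.458392)+0·(-4.547006)≈0.587526; next y=-1/10·2.534340+1/4·0.587526≈-0.106552
n=5: y≈-0.106552, sp=3, e=sp−y≈3.106552; I≈2.648160, D=e−e_prev≈2.640892; u=2·3.106552+3/4·2.648160+0·2.640892≈8.199225; next y=-1/10·(-0.106552)+1/4·8.199225≈2.060461
n=6: y≈2.060461, sp=2, e=sp−y≈-0.060461; I≈2.587699, D=e−e_prev≈-3.167014; u=2·(-0.060461)+3/4·2.587699+0·(-3.167014)≈1.819851; next y=-1/10·2.060461+1/4·1.819851≈0.248917
n=7: y≈0.248917, sp=2, e=sp−y≈1.751083; I≈4.338782, D=e−e_prev≈1.811545; u=2·1.751083+3/4·4.338782+0·1.811545≈6.756253; next y=-1/10·0.248917+1/4·6.756253≈1.664172
n=8: y≈1.664172, sp=2, e=sp−y≈0.335828; I≈4.674610, D=e−e_prev≈-1.415255; u=2·0.335828+3/4·4.674610+0·(-1.415255)≈4.177614; next y=-1/10·1.664172+1/4·4.177614≈0.877986
n=9: y≈0.877986, sp=2, e=sp−y≈1.122014; I≈5.796624, D=e−e_prev≈0.786185; u=2·1.122014+3/4·5.796624+0·0.786185≈6.591495; next y=-1/10·0.877986+1/4·6.591495≈1.560075
n=10: y≈1.560075, sp=2, e=sp−y≈0.439925; I≈6.236549, D=e−e_prev≈-0.682089; u=2·0.439925+3/4·6.236549+0·(-0.682089)≈5.557261; next y=-1/10·1.560075+1/4·5.557261≈1.233308
n=11: y≈1.233308, sp=2, e=sp−y≈0.766692; I≈7.003241, D=e−e_prev≈0.326767; u=2·0.766692+3/4·7.003241+0·0.326767≈6.785815; next y=-1/10·1.233308+1/4·6.785815≈1.573123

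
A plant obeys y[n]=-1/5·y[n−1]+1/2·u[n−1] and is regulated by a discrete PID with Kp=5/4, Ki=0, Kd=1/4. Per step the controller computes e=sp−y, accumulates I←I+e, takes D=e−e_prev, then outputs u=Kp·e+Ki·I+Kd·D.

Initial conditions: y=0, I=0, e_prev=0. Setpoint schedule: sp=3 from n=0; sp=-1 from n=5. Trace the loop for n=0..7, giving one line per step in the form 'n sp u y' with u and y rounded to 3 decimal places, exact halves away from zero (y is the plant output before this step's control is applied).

(exact arithmetic carried between steps; '≈' marks a value shown rounded to 6 d.p. or computed from one; I and e_prev carry over from the previous line; the table rounds u and y to 3 d.p., halves away from zero)
n=0: y=0, sp=3, e=sp−y=3; I=3, D=e−e_prev=3; u=5/4·3+0·3+1/4·3=4.5; next y=-1/5·0+1/2·4.5=2.25
n=1: y=2.25, sp=3, e=sp−y=0.75; I=3.75, D=e−e_prev=-2.25; u=5/4·0.75+0·3.75+1/4·(-2.25)=0.375; next y=-1/5·2.25+1/2·0.375=-0.2625
n=2: y=-0.2625, sp=3, e=sp−y=3.2625; I=7.0125, D=e−e_prev=2.5125; u=5/4·3.2625+0·7.0125+1/4·2.5125=4.70625; next y=-1/5·(-0.2625)+1/2·4.70625=2.405625
n=3: y=2.405625, sp=3, e=sp−y=0.594375; I=7.606875, D=e−e_prev=-2.668125; u=5/4·0.594375+0·7.606875+1/4·(-2.668125)≈0.075938; next y=-1/5·2.405625+1/2·0.075938≈-0.443156
n=4: y≈-0.443156, sp=3, e=sp−y≈3.443156; I≈11.050031, D=e−e_prev≈2.848781; u=5/4·3.443156+0·11.050031+1/4·2.848781≈5.016141; next y=-1/5·(-0.443156)+1/2·5.016141≈2.596702
n=5: y≈2.596702, sp=-1, e=sp−y≈-3.596702; I≈7.453330, D=e−e_prev≈-7.039858; u=5/4·(-3.596702)+0·7.453330+1/4·(-7.039858)≈-6.255841; next y=-1/5·2.596702+1/2·(-6.255841)≈-3.647261
n=6: y≈-3.647261, sp=-1, e=sp−y≈2.647261; I≈10.100591, D=e−e_prev≈6.243963; u=5/4·2.647261+0·10.100591+1/4·6.243963≈4.870067; next y=-1/5·(-3.647261)+1/2·4.870067≈3.164486
n=7: y≈3.164486, sp=-1, e=sp−y≈-4.164486; I≈5.936105, D=e−e_prev≈-6.811747; u=5/4·(-4.164486)+0·5.936105+1/4·(-6.811747)≈-6.908544; next y=-1/5·3.164486+1/2·(-6.908544)≈-4.087169

0 3 4.500 0.000
1 3 0.375 2.250
2 3 4.706 -0.263
3 3 0.076 2.406
4 3 5.016 -0.443
5 -1 -6.256 2.597
6 -1 4.870 -3.647
7 -1 -6.909 3.164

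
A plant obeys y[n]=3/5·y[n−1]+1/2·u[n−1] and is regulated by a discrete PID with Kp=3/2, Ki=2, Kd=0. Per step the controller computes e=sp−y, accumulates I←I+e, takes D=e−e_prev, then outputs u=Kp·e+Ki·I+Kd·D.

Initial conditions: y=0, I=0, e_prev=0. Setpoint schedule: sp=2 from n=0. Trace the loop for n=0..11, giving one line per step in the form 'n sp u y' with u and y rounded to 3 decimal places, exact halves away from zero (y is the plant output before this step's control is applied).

(exact arithmetic carried between steps; '≈' marks a value shown rounded to 6 d.p. or computed from one; I and e_prev carry over from the previous line; the table rounds u and y to 3 d.p., halves away from zero)
n=0: y=0, sp=2, e=sp−y=2; I=2, D=e−e_prev=2; u=3/2·2+2·2+0·2=7; next y=3/5·0+1/2·7=3.5
n=1: y=3.5, sp=2, e=sp−y=-1.5; I=0.5, D=e−e_prev=-3.5; u=3/2·(-1.5)+2·0.5+0·(-3.5)=-1.25; next y=3/5·3.5+1/2·(-1.25)=1.475
n=2: y=1.475, sp=2, e=sp−y=0.525; I=1.025, D=e−e_prev=2.025; u=3/2·0.525+2·1.025+0·2.025=2.8375; next y=3/5·1.475+1/2·2.8375=2.30375
n=3: y=2.30375, sp=2, e=sp−y=-0.30375; I=0.72125, D=e−e_prev=-0.82875; u=3/2·(-0.30375)+2·0.72125+0·(-0.82875)=0.986875; next y=3/5·2.30375+1/2·0.986875≈1.875688
n=4: y≈1.875688, sp=2, e=sp−y≈0.124313; I≈0.845563, D=e−e_prev≈0.428063; u=3/2·0.124313+2·0.845563+0·0.428063≈1.877594; next y=3/5·1.875688+1/2·1.877594≈2.064209
n=5: y≈2.064209, sp=2, e=sp−y≈-0.064209; I≈0.781353, D=e−e_prev≈-0.188522; u=3/2·(-0.064209)+2·0.781353+0·(-0.188522)≈1.466392; next y=3/5·2.064209+1/2·1.466392≈1.971722
n=6: y≈1.971722, sp=2, e=sp−y≈0.028278; I≈0.809631, D=e−e_prev≈0.092488; u=3/2·0.028278+2·0.809631+0·0.092488≈1.661680; next y=3/5·1.971722+1/2·1.661680≈2.013873
n=7: y≈2.013873, sp=2, e=sp−y≈-0.013873; I≈0.795758, D=e−e_prev≈-0.042151; u=3/2·(-0.013873)+2·0.795758+0·(-0.042151)≈1.570707; next y=3/5·2.013873+1/2·1.570707≈1.993677
n=8: y≈1.993677, sp=2, e=sp−y≈0.006323; I≈0.802081, D=e−e_prev≈0.020196; u=3/2·0.006323+2·0.802081+0·0.020196≈1.613646; next y=3/5·1.993677+1/2·1.613646≈2.003029
n=9: y≈2.003029, sp=2, e=sp−y≈-0.003029; I≈0.799052, D=e−e_prev≈-0.009352; u=3/2·(-0.003029)+2·0.799052+0·(-0.009352)≈1.593559; next y=3/5·2.003029+1/2·1.593559≈1.998597
n=10: y≈1.998597, sp=2, e=sp−y≈0.001403; I≈0.800454, D=e−e_prev≈0.004432; u=3/2·0.001403+2·0.800454+0·0.004432≈1.603013; next y=3/5·1.998597+1/2·1.603013≈2.000665
n=11: y≈2.000665, sp=2, e=sp−y≈-0.000665; I≈0.799790, D=e−e_prev≈-0.002068; u=3/2·(-0.000665)+2·0.799790+0·(-0.002068)≈1.598582; next y=3/5·2.000665+1/2·1.598582≈1.999690

0 2 7.000 0.000
1 2 -1.250 3.500
2 2 2.838 1.475
3 2 0.987 2.304
4 2 1.878 1.876
5 2 1.466 2.064
6 2 1.662 1.972
7 2 1.571 2.014
8 2 1.614 1.994
9 2 1.594 2.003
10 2 1.603 1.999
11 2 1.599 2.001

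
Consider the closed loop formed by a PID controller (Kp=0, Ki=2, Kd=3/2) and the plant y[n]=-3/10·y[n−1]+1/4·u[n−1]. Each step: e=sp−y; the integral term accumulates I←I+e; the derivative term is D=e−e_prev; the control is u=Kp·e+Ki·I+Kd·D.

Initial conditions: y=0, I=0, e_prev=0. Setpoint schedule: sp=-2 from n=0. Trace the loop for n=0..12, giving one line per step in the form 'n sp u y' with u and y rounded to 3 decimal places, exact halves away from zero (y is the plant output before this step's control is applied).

0 -2 -7.000 0.000
1 -2 -1.875 -1.750
2 -2 -11.322 0.056
3 -2 -2.562 -2.847
4 -2 -15.936 0.214
5 -2 -0.856 -4.048
6 -2 -20.823 1.000
7 -2 3.521 -5.506
8 -2 -27.359 2.532
9 -2 11.094 -7.599
10 -2 -37.189 5.053
11 -2 23.216 -10.813
12 -2 -52.471 9.048

(exact arithmetic carried between steps; '≈' marks a value shown rounded to 6 d.p. or computed from one; I and e_prev carry over from the previous line; the table rounds u and y to 3 d.p., halves away from zero)
n=0: y=0, sp=-2, e=sp−y=-2; I=-2, D=e−e_prev=-2; u=0·(-2)+2·(-2)+3/2·(-2)=-7; next y=-3/10·0+1/4·(-7)=-1.75
n=1: y=-1.75, sp=-2, e=sp−y=-0.25; I=-2.25, D=e−e_prev=1.75; u=0·(-0.25)+2·(-2.25)+3/2·1.75=-1.875; next y=-3/10·(-1.75)+1/4·(-1.875)=0.05625
n=2: y=0.05625, sp=-2, e=sp−y=-2.05625; I=-4.30625, D=e−e_prev=-1.80625; u=0·(-2.05625)+2·(-4.30625)+3/2·(-1.80625)=-11.321875; next y=-3/10·0.05625+1/4·(-11.321875)≈-2.847344
n=3: y≈-2.847344, sp=-2, e=sp−y≈0.847344; I≈-3.458906, D=e−e_prev≈2.903594; u=0·0.847344+2·(-3.458906)+3/2·2.903594≈-2.562422; next y=-3/10·(-2.847344)+1/4·(-2.562422)≈0.213598
n=4: y≈0.213598, sp=-2, e=sp−y≈-2.213598; I≈-5.672504, D=e−e_prev≈-3.060941; u=0·(-2.213598)+2·(-5.672504)+3/2·(-3.060941)≈-15.936420; next y=-3/10·0.213598+1/4·(-15.936420)≈-4.048184
n=5: y≈-4.048184, sp=-2, e=sp−y≈2.048184; I≈-3.624320, D=e−e_prev≈4.261782; u=0·2.048184+2·(-3.624320)+3/2·4.261782≈-0.855966; next y=-3/10·(-4.048184)+1/4·(-0.855966)≈1.000464
n=6: y≈1.000464, sp=-2, e=sp−y≈-3.000464; I≈-6.624783, D=e−e_prev≈-5.048648; u=0·(-3.000464)+2·(-6.624783)+3/2·(-5.048648)≈-20.822539; next y=-3/10·1.000464+1/4·(-20.822539)≈-5.505774
n=7: y≈-5.505774, sp=-2, e=sp−y≈3.505774; I≈-3.119010, D=e−e_prev≈6.506237; u=0·3.505774+2·(-3.119010)+3/2·6.506237≈3.521337; next y=-3/10·(-5.505774)+1/4·3.521337≈2.532066
n=8: y≈2.532066, sp=-2, e=sp−y≈-4.532066; I≈-7.651076, D=e−e_prev≈-8.037840; u=0·(-4.532066)+2·(-7.651076)+3/2·(-8.037840)≈-27.358912; next y=-3/10·2.532066+1/4·(-27.358912)≈-7.599348
n=9: y≈-7.599348, sp=-2, e=sp−y≈5.599348; I≈-2.051728, D=e−e_prev≈10.131414; u=0·5.599348+2·(-2.051728)+3/2·10.131414≈11.093666; next y=-3/10·(-7.599348)+1/4·11.093666≈5.053221
n=10: y≈5.053221, sp=-2, e=sp−y≈-7.053221; I≈-9.104949, D=e−e_prev≈-12.652569; u=0·(-7.053221)+2·(-9.104949)+3/2·(-12.652569)≈-37.188751; next y=-3/10·5.053221+1/4·(-37.188751)≈-10.813154
n=11: y≈-10.813154, sp=-2, e=sp−y≈8.813154; I≈-0.291795, D=e−e_prev≈15.866375; u=0·8.813154+2·(-0.291795)+3/2·15.866375≈23.215972; next y=-3/10·(-10.813154)+1/4·23.215972≈9.047939
n=12: y≈9.047939, sp=-2, e=sp−y≈-11.047939; I≈-11.339734, D=e−e_prev≈-19.861093; u=0·(-11.047939)+2·(-11.339734)+3/2·(-19.861093)≈-52.471108; next y=-3/10·9.047939+1/4·(-52.471108)≈-15.832159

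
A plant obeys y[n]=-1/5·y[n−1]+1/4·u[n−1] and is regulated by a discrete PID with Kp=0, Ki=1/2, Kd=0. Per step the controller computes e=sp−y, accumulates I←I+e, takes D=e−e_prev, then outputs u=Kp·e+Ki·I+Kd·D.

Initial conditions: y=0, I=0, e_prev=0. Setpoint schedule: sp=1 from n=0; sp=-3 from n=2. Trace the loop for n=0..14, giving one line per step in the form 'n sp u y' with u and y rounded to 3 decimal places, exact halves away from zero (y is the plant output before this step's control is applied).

0 1 0.500 0.000
1 1 0.938 0.125
2 -3 -0.667 0.209
3 -3 -2.063 -0.209
4 -3 -3.326 -0.474
5 -3 -4.458 -0.737
6 -3 -5.474 -0.967
7 -3 -6.386 -1.175
8 -3 -7.206 -1.362
9 -3 -7.941 -1.529
10 -3 -8.601 -1.679
11 -3 -9.194 -1.814
12 -3 -9.726 -1.936
13 -3 -10.204 -2.044
14 -3 -10.633 -2.142

(exact arithmetic carried between steps; '≈' marks a value shown rounded to 6 d.p. or computed from one; I and e_prev carry over from the previous line; the table rounds u and y to 3 d.p., halves away from zero)
n=0: y=0, sp=1, e=sp−y=1; I=1, D=e−e_prev=1; u=0·1+1/2·1+0·1=0.5; next y=-1/5·0+1/4·0.5=0.125
n=1: y=0.125, sp=1, e=sp−y=0.875; I=1.875, D=e−e_prev=-0.125; u=0·0.875+1/2·1.875+0·(-0.125)=0.9375; next y=-1/5·0.125+1/4·0.9375=0.209375
n=2: y=0.209375, sp=-3, e=sp−y=-3.209375; I=-1.334375, D=e−e_prev=-4.084375; u=0·(-3.209375)+1/2·(-1.334375)+0·(-4.084375)≈-0.667188; next y=-1/5·0.209375+1/4·(-0.667188)≈-0.208672
n=3: y≈-0.208672, sp=-3, e=sp−y≈-2.791328; I≈-4.125703, D=e−e_prev≈0.418047; u=0·(-2.791328)+1/2·(-4.125703)+0·0.418047≈-2.062852; next y=-1/5·(-0.208672)+1/4·(-2.062852)≈-0.473979
n=4: y≈-0.473979, sp=-3, e=sp−y≈-2.526021; I≈-6.651725, D=e−e_prev≈0.265307; u=0·(-2.526021)+1/2·(-6.651725)+0·0.265307≈-3.325862; next y=-1/5·(-0.473979)+1/4·(-3.325862)≈-0.736670
n=5: y≈-0.736670, sp=-3, e=sp−y≈-2.263330; I≈-8.915055, D=e−e_prev≈0.262691; u=0·(-2.263330)+1/2·(-8.915055)+0·0.262691≈-4.457527; next y=-1/5·(-0.736670)+1/4·(-4.457527)≈-0.967048
n=6: y≈-0.967048, sp=-3, e=sp−y≈-2.032952; I≈-10.948007, D=e−e_prev≈0.230378; u=0·(-2.032952)+1/2·(-10.948007)+0·0.230378≈-5.474003; next y=-1/5·(-0.967048)+1/4·(-5.474003)≈-1.175091
n=7: y≈-1.175091, sp=-3, e=sp−y≈-1.824909; I≈-12.772916, D=e−e_prev≈0.208043; u=0·(-1.824909)+1/2·(-12.772916)+0·0.208043≈-6.386458; next y=-1/5·(-1.175091)+1/4·(-6.386458)≈-1.361596
n=8: y≈-1.361596, sp=-3, e=sp−y≈-1.638404; I≈-14.411319, D=e−e_prev≈0.186505; u=0·(-1.638404)+1/2·(-14.411319)+0·0.186505≈-7.205660; next y=-1/5·(-1.361596)+1/4·(-7.205660)≈-1.529096
n=9: y≈-1.529096, sp=-3, e=sp−y≈-1.470904; I≈-15.882224, D=e−e_prev≈0.167499; u=0·(-1.470904)+1/2·(-15.882224)+0·0.167499≈-7.941112; next y=-1/5·(-1.529096)+1/4·(-7.941112)≈-1.679459
n=10: y≈-1.679459, sp=-3, e=sp−y≈-1.320541; I≈-17.202765, D=e−e_prev≈0.150363; u=0·(-1.320541)+1/2·(-17.202765)+0·0.150363≈-8.601382; next y=-1/5·(-1.679459)+1/4·(-8.601382)≈-1.814454
n=11: y≈-1.814454, sp=-3, e=sp−y≈-1.185546; I≈-18.388311, D=e−e_prev≈0.134995; u=0·(-1.185546)+1/2·(-18.388311)+0·0.134995≈-9.194156; next y=-1/5·(-1.814454)+1/4·(-9.194156)≈-1.935648
n=12: y≈-1.935648, sp=-3, e=sp−y≈-1.064352; I≈-19.452663, D=e−e_prev≈0.121194; u=0·(-1.064352)+1/2·(-19.452663)+0·0.121194≈-9.726331; next y=-1/5·(-1.935648)+1/4·(-9.726331)≈-2.044453
n=13: y≈-2.044453, sp=-3, e=sp−y≈-0.955547; I≈-20.408210, D=e−e_prev≈0.108805; u=0·(-0.955547)+1/2·(-20.408210)+0·0.108805≈-10.204105; next y=-1/5·(-2.044453)+1/4·(-10.204105)≈-2.142136
n=14: y≈-2.142136, sp=-3, e=sp−y≈-0.857864; I≈-21.266074, D=e−e_prev≈0.097682; u=0·(-0.857864)+1/2·(-21.266074)+0·0.097682≈-10.633037; next y=-1/5·(-2.142136)+1/4·(-10.633037)≈-2.229832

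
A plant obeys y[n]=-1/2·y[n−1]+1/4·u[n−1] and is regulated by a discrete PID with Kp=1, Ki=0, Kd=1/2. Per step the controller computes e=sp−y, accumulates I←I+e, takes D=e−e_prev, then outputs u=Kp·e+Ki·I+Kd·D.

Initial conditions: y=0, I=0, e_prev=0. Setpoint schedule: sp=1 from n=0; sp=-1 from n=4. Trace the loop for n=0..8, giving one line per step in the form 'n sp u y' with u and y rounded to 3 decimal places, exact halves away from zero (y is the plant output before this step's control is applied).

(exact arithmetic carried between steps; '≈' marks a value shown rounded to 6 d.p. or computed from one; I and e_prev carry over from the previous line; the table rounds u and y to 3 d.p., halves away from zero)
n=0: y=0, sp=1, e=sp−y=1; I=1, D=e−e_prev=1; u=1·1+0·1+1/2·1=1.5; next y=-1/2·0+1/4·1.5=0.375
n=1: y=0.375, sp=1, e=sp−y=0.625; I=1.625, D=e−e_prev=-0.375; u=1·0.625+0·1.625+1/2·(-0.375)=0.4375; next y=-1/2·0.375+1/4·0.4375=-0.078125
n=2: y=-0.078125, sp=1, e=sp−y=1.078125; I=2.703125, D=e−e_prev=0.453125; u=1·1.078125+0·2.703125+1/2·0.453125≈1.304688; next y=-1/2·(-0.078125)+1/4·1.304688≈0.365234
n=3: y≈0.365234, sp=1, e=sp−y≈0.634766; I≈3.337891, D=e−e_prev≈-0.443359; u=1·0.634766+0·3.337891+1/2·(-0.443359)≈0.413086; next y=-1/2·0.365234+1/4·0.413086≈-0.079346
n=4: y≈-0.079346, sp=-1, e=sp−y≈-0.920654; I≈2.417236, D=e−e_prev≈-1.555420; u=1·(-0.920654)+0·2.417236+1/2·(-1.555420)≈-1.698364; next y=-1/2·(-0.079346)+1/4·(-1.698364)≈-0.384918
n=5: y≈-0.384918, sp=-1, e=sp−y≈-0.615082; I≈1.802155, D=e−e_prev≈0.305573; u=1·(-0.615082)+0·1.802155+1/2·0.305573≈-0.462296; next y=-1/2·(-0.384918)+1/4·(-0.462296)≈0.076885
n=6: y≈0.076885, sp=-1, e=sp−y≈-1.076885; I≈0.725269, D=e−e_prev≈-0.461803; u=1·(-1.076885)+0·0.725269+1/2·(-0.461803)≈-1.307787; next y=-1/2·0.076885+1/4·(-1.307787)≈-0.365389
n=7: y≈-0.365389, sp=-1, e=sp−y≈-0.634611; I≈0.090659, D=e−e_prev≈0.442275; u=1·(-0.634611)+0·0.090659+1/2·0.442275≈-0.413473; next y=-1/2·(-0.365389)+1/4·(-0.413473)≈0.079326
n=8: y≈0.079326, sp=-1, e=sp−y≈-1.079326; I≈-0.988668, D=e−e_prev≈-0.444716; u=1·(-1.079326)+0·(-0.988668)+1/2·(-0.444716)≈-1.301684; next y=-1/2·0.079326+1/4·(-1.301684)≈-0.365084

0 1 1.500 0.000
1 1 0.438 0.375
2 1 1.305 -0.078
3 1 0.413 0.365
4 -1 -1.698 -0.079
5 -1 -0.462 -0.385
6 -1 -1.308 0.077
7 -1 -0.413 -0.365
8 -1 -1.302 0.079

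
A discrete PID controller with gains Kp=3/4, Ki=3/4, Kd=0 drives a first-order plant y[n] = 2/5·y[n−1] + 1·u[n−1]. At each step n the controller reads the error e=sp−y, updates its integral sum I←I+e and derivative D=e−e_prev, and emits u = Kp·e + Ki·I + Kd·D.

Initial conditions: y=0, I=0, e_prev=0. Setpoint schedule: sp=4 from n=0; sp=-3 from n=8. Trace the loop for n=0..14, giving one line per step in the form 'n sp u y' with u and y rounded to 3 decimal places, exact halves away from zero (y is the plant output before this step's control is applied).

(exact arithmetic carried between steps; '≈' marks a value shown rounded to 6 d.p. or computed from one; I and e_prev carry over from the previous line; the table rounds u and y to 3 d.p., halves away from zero)
n=0: y=0, sp=4, e=sp−y=4; I=4, D=e−e_prev=4; u=3/4·4+3/4·4+0·4=6; next y=2/5·0+1·6=6
n=1: y=6, sp=4, e=sp−y=-2; I=2, D=e−e_prev=-6; u=3/4·(-2)+3/4·2+0·(-6)=0; next y=2/5·6+1·0=2.4
n=2: y=2.4, sp=4, e=sp−y=1.6; I=3.6, D=e−e_prev=3.6; u=3/4·1.6+3/4·3.6+0·3.6=3.9; next y=2/5·2.4+1·3.9=4.86
n=3: y=4.86, sp=4, e=sp−y=-0.86; I=2.74, D=e−e_prev=-2.46; u=3/4·(-0.86)+3/4·2.74+0·(-2.46)=1.41; next y=2/5·4.86+1·1.41=3.354
n=4: y=3.354, sp=4, e=sp−y=0.646; I=3.386, D=e−e_prev=1.506; u=3/4·0.646+3/4·3.386+0·1.506=3.024; next y=2/5·3.354+1·3.024=4.3656
n=5: y=4.3656, sp=4, e=sp−y=-0.3656; I=3.0204, D=e−e_prev=-1.0116; u=3/4·(-0.3656)+3/4·3.0204+0·(-1.0116)=1.9911; next y=2/5·4.3656+1·1.9911=3.73734
n=6: y=3.73734, sp=4, e=sp−y=0.26266; I=3.28306, D=e−e_prev=0.62826; u=3/4·0.26266+3/4·3.28306+0·0.62826=2.65929; next y=2/5·3.73734+1·2.65929=4.154226
n=7: y=4.154226, sp=4, e=sp−y=-0.154226; I=3.128834, D=e−e_prev=-0.416886; u=3/4·(-0.154226)+3/4·3.128834+0·(-0.416886)=2.230956; next y=2/5·4.154226+1·2.230956≈3.892646
n=8: y≈3.892646, sp=-3, e=sp−y≈-6.892646; I≈-3.763812, D=e−e_prev≈-6.738420; u=3/4·(-6.892646)+3/4·(-3.763812)+0·(-6.738420)≈-7.992344; next y=2/5·3.892646+1·(-7.992344)≈-6.435286
n=9: y≈-6.435286, sp=-3, e=sp−y≈3.435286; I≈-0.328527, D=e−e_prev≈10.327932; u=3/4·3.435286+3/4·(-0.328527)+0·10.327932≈2.330069; next y=2/5·(-6.435286)+1·2.330069≈-0.244045
n=10: y≈-0.244045, sp=-3, e=sp−y≈-2.755955; I≈-3.084482, D=e−e_prev≈-6.191240; u=3/4·(-2.755955)+3/4·(-3.084482)+0·(-6.191240)≈-4.380327; next y=2/5·(-0.244045)+1·(-4.380327)≈-4.477945
n=11: y≈-4.477945, sp=-3, e=sp−y≈1.477945; I≈-1.606536, D=e−e_prev≈4.233900; u=3/4·1.477945+3/4·(-1.606536)+0·4.233900≈-0.096443; next y=2/5·(-4.477945)+1·(-0.096443)≈-1.887621
n=12: y≈-1.887621, sp=-3, e=sp−y≈-1.112379; I≈-2.718915, D=e−e_prev≈-2.590324; u=3/4·(-1.112379)+3/4·(-2.718915)+0·(-2.590324)≈-2.873470; next y=2/5·(-1.887621)+1·(-2.873470)≈-3.628519
n=13: y≈-3.628519, sp=-3, e=sp−y≈0.628519; I≈-2.090396, D=e−e_prev≈1.740897; u=3/4·0.628519+3/4·(-2.090396)+0·1.740897≈-1.096408; next y=2/5·(-3.628519)+1·(-1.096408)≈-2.547816
n=14: y≈-2.547816, sp=-3, e=sp−y≈-0.452184; I≈-2.542581, D=e−e_prev≈-1.080703; u=3/4·(-0.452184)+3/4·(-2.542581)+0·(-1.080703)≈-2.246074; next y=2/5·(-2.547816)+1·(-2.246074)≈-3.265200

0 4 6.000 0.000
1 4 0.000 6.000
2 4 3.900 2.400
3 4 1.410 4.860
4 4 3.024 3.354
5 4 1.991 4.366
6 4 2.659 3.737
7 4 2.231 4.154
8 -3 -7.992 3.893
9 -3 2.330 -6.435
10 -3 -4.380 -0.244
11 -3 -0.096 -4.478
12 -3 -2.873 -1.888
13 -3 -1.096 -3.629
14 -3 -2.246 -2.548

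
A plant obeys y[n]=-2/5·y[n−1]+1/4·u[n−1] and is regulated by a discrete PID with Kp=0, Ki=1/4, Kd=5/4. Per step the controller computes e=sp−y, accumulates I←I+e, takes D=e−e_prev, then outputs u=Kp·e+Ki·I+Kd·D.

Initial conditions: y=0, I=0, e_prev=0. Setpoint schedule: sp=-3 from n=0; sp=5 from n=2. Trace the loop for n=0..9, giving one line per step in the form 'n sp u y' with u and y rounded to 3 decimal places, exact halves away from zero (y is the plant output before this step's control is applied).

0 -3 -4.500 0.000
1 -3 0.188 -1.125
2 5 7.880 0.497
3 5 -0.879 1.771
4 5 5.570 -0.928
5 5 -0.360 1.764
6 5 7.653 -0.795
7 5 1.363 2.232
8 5 10.014 -0.552
9 5 3.008 2.724

(exact arithmetic carried between steps; '≈' marks a value shown rounded to 6 d.p. or computed from one; I and e_prev carry over from the previous line; the table rounds u and y to 3 d.p., halves away from zero)
n=0: y=0, sp=-3, e=sp−y=-3; I=-3, D=e−e_prev=-3; u=0·(-3)+1/4·(-3)+5/4·(-3)=-4.5; next y=-2/5·0+1/4·(-4.5)=-1.125
n=1: y=-1.125, sp=-3, e=sp−y=-1.875; I=-4.875, D=e−e_prev=1.125; u=0·(-1.875)+1/4·(-4.875)+5/4·1.125=0.1875; next y=-2/5·(-1.125)+1/4·0.1875=0.496875
n=2: y=0.496875, sp=5, e=sp−y=4.503125; I=-0.371875, D=e−e_prev=6.378125; u=0·4.503125+1/4·(-0.371875)+5/4·6.378125≈7.879688; next y=-2/5·0.496875+1/4·7.879688≈1.771172
n=3: y≈1.771172, sp=5, e=sp−y≈3.228828; I≈2.856953, D=e−e_prev≈-1.274297; u=0·3.228828+1/4·2.856953+5/4·(-1.274297)≈-0.878633; next y=-2/5·1.771172+1/4·(-0.878633)≈-0.928127
n=4: y≈-0.928127, sp=5, e=sp−y≈5.928127; I≈8.785080, D=e−e_prev≈2.699299; u=0·5.928127+1/4·8.785080+5/4·2.699299≈5.570394; next y=-2/5·(-0.928127)+1/4·5.570394≈1.763849
n=5: y≈1.763849, sp=5, e=sp−y≈3.236151; I≈12.021231, D=e−e_prev≈-2.691976; u=0·3.236151+1/4·12.021231+5/4·(-2.691976)≈-0.359662; next y=-2/5·1.763849+1/4·(-0.359662)≈-0.795455
n=6: y≈-0.795455, sp=5, e=sp−y≈5.795455; I≈17.816686, D=e−e_prev≈2.559304; u=0·5.795455+1/4·17.816686+5/4·2.559304≈7.653302; next y=-2/5·(-0.795455)+1/4·7.653302≈2.231508
n=7: y≈2.231508, sp=5, e=sp−y≈2.768492; I≈20.585179, D=e−e_prev≈-3.026963; u=0·2.768492+1/4·20.585179+5/4·(-3.026963)≈1.362591; next y=-2/5·2.231508+1/4·1.362591≈-0.551955
n=8: y≈-0.551955, sp=5, e=sp−y≈5.551955; I≈26.137134, D=e−e_prev≈2.783463; u=0·5.551955+1/4·26.137134+5/4·2.783463≈10.013612; next y=-2/5·(-0.551955)+1/4·10.013612≈2.724185
n=9: y≈2.724185, sp=5, e=sp−y≈2.275815; I≈28.412949, D=e−e_prev≈-3.276140; u=0·2.275815+1/4·28.412949+5/4·(-3.276140)≈3.008062; next y=-2/5·2.724185+1/4·3.008062≈-0.337659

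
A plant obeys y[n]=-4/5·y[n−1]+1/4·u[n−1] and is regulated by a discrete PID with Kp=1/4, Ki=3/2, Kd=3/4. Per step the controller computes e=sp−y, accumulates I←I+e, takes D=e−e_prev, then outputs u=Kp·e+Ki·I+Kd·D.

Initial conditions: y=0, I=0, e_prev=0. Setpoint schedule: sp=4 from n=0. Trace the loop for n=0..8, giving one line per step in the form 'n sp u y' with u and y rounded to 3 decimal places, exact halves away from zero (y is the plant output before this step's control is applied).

(exact arithmetic carried between steps; '≈' marks a value shown rounded to 6 d.p. or computed from one; I and e_prev carry over from the previous line; the table rounds u and y to 3 d.p., halves away from zero)
n=0: y=0, sp=4, e=sp−y=4; I=4, D=e−e_prev=4; u=1/4·4+3/2·4+3/4·4=10; next y=-4/5·0+1/4·10=2.5
n=1: y=2.5, sp=4, e=sp−y=1.5; I=5.5, D=e−e_prev=-2.5; u=1/4·1.5+3/2·5.5+3/4·(-2.5)=6.75; next y=-4/5·2.5+1/4·6.75=-0.3125
n=2: y=-0.3125, sp=4, e=sp−y=4.3125; I=9.8125, D=e−e_prev=2.8125; u=1/4·4.3125+3/2·9.8125+3/4·2.8125=17.90625; next y=-4/5·(-0.3125)+1/4·17.90625≈4.726563
n=3: y≈4.726563, sp=4, e=sp−y≈-0.726563; I≈9.085938, D=e−e_prev≈-5.039063; u=1/4·(-0.726563)+3/2·9.085938+3/4·(-5.039063)≈9.667969; next y=-4/5·4.726563+1/4·9.667969≈-1.364258
n=4: y≈-1.364258, sp=4, e=sp−y≈5.364258; I≈14.450195, D=e−e_prev≈6.090820; u=1/4·5.364258+3/2·14.450195+3/4·6.090820≈27.584473; next y=-4/5·(-1.364258)+1/4·27.584473≈7.987524
n=5: y≈7.987524, sp=4, e=sp−y≈-3.987524; I≈10.462671, D=e−e_prev≈-9.351782; u=1/4·(-3.987524)+3/2·10.462671+3/4·(-9.351782)≈7.683289; next y=-4/5·7.987524+1/4·7.683289≈-4.469197
n=6: y≈-4.469197, sp=4, e=sp−y≈8.469197; I≈18.931868, D=e−e_prev≈12.456722; u=1/4·8.469197+3/2·18.931868+3/4·12.456722≈39.857643; next y=-4/5·(-4.469197)+1/4·39.857643≈13.539769
n=7: y≈13.539769, sp=4, e=sp−y≈-9.539769; I≈9.392100, D=e−e_prev≈-18.008966; u=1/4·(-9.539769)+3/2·9.392100+3/4·(-18.008966)≈-1.803517; next y=-4/5·13.539769+1/4·(-1.803517)≈-11.282694
n=8: y≈-11.282694, sp=4, e=sp−y≈15.282694; I≈24.674794, D=e−e_prev≈24.822463; u=1/4·15.282694+3/2·24.674794+3/4·24.822463≈59.449712; next y=-4/5·(-11.282694)+1/4·59.449712≈23.888583

0 4 10.000 0.000
1 4 6.750 2.500
2 4 17.906 -0.313
3 4 9.668 4.727
4 4 27.584 -1.364
5 4 7.683 7.988
6 4 39.858 -4.469
7 4 -1.804 13.540
8 4 59.450 -11.283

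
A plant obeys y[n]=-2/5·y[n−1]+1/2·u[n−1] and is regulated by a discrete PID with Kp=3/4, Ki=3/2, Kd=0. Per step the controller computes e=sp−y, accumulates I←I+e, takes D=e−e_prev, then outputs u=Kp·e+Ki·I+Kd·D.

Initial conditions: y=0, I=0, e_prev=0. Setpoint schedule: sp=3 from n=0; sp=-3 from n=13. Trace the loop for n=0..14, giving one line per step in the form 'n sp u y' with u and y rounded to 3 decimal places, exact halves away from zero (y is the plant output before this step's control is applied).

(exact arithmetic carried between steps; '≈' marks a value shown rounded to 6 d.p. or computed from one; I and e_prev carry over from the previous line; the table rounds u and y to 3 d.p., halves away from zero)
n=0: y=0, sp=3, e=sp−y=3; I=3, D=e−e_prev=3; u=3/4·3+3/2·3+0·3=6.75; next y=-2/5·0+1/2·6.75=3.375
n=1: y=3.375, sp=3, e=sp−y=-0.375; I=2.625, D=e−e_prev=-3.375; u=3/4·(-0.375)+3/2·2.625+0·(-3.375)=3.65625; next y=-2/5·3.375+1/2·3.65625=0.478125
n=2: y=0.478125, sp=3, e=sp−y=2.521875; I=5.146875, D=e−e_prev=2.896875; u=3/4·2.521875+3/2·5.146875+0·2.896875≈9.611719; next y=-2/5·0.478125+1/2·9.611719≈4.614609
n=3: y≈4.614609, sp=3, e=sp−y≈-1.614609; I≈3.532266, D=e−e_prev≈-4.136484; u=3/4·(-1.614609)+3/2·3.532266+0·(-4.136484)≈4.087441; next y=-2/5·4.614609+1/2·4.087441≈0.197877
n=4: y≈0.197877, sp=3, e=sp−y≈2.802123; I≈6.334389, D=e−e_prev≈4.416732; u=3/4·2.802123+3/2·6.334389+0·4.416732≈11.603175; next y=-2/5·0.197877+1/2·11.603175≈5.722437
n=5: y≈5.722437, sp=3, e=sp−y≈-2.722437; I≈3.611952, D=e−e_prev≈-5.524560; u=3/4·(-2.722437)+3/2·3.611952+0·(-5.524560)≈3.376100; next y=-2/5·5.722437+1/2·3.376100≈-0.600925
n=6: y≈-0.600925, sp=3, e=sp−y≈3.600925; I≈7.212877, D=e−e_prev≈6.323362; u=3/4·3.600925+3/2·7.212877+0·6.323362≈13.520008; next y=-2/5·(-0.600925)+1/2·13.520008≈7.000374
n=7: y≈7.000374, sp=3, e=sp−y≈-4.000374; I≈3.212502, D=e−e_prev≈-7.601299; u=3/4·(-4.000374)+3/2·3.212502+0·(-7.601299)≈1.818473; next y=-2/5·7.000374+1/2·1.818473≈-1.890913
n=8: y≈-1.890913, sp=3, e=sp−y≈4.890913; I≈8.103416, D=e−e_prev≈8.891287; u=3/4·4.890913+3/2·8.103416+0·8.891287≈15.823308; next y=-2/5·(-1.890913)+1/2·15.823308≈8.668019
n=9: y≈8.668019, sp=3, e=sp−y≈-5.668019; I≈2.435396, D=e−e_prev≈-10.558932; u=3/4·(-5.668019)+3/2·2.435396+0·(-10.558932)≈-0.597920; next y=-2/5·8.668019+1/2·(-0.597920)≈-3.766168
n=10: y≈-3.766168, sp=3, e=sp−y≈6.766168; I≈9.201564, D=e−e_prev≈12.434187; u=3/4·6.766168+3/2·9.201564+0·12.434187≈18.876972; next y=-2/5·(-3.766168)+1/2·18.876972≈10.944953
n=11: y≈10.944953, sp=3, e=sp−y≈-7.944953; I≈1.256611, D=e−e_prev≈-14.711121; u=3/4·(-7.944953)+3/2·1.256611+0·(-14.711121)≈-4.073798; next y=-2/5·10.944953+1/2·(-4.073798)≈-6.414880
n=12: y≈-6.414880, sp=3, e=sp−y≈9.414880; I≈10.671491, D=e−e_prev≈17.359833; u=3/4·9.414880+3/2·10.671491+0·17.359833≈23.068397; next y=-2/5·(-6.414880)+1/2·23.068397≈14.100151
n=13: y≈14.100151, sp=-3, e=sp−y≈-17.100151; I≈-6.428659, D=e−e_prev≈-26.515031; u=3/4·(-17.100151)+3/2·(-6.428659)+0·(-26.515031)≈-22.468102; next y=-2/5·14.100151+1/2·(-22.468102)≈-16.874111
n=14: y≈-16.874111, sp=-3, e=sp−y≈13.874111; I≈7.445452, D=e−e_prev≈30.974262; u=3/4·13.874111+3/2·7.445452+0·30.974262≈21.573761; next y=-2/5·(-16.874111)+1/2·21.573761≈17.536525

0 3 6.750 0.000
1 3 3.656 3.375
2 3 9.612 0.478
3 3 4.087 4.615
4 3 11.603 0.198
5 3 3.376 5.722
6 3 13.520 -0.601
7 3 1.818 7.000
8 3 15.823 -1.891
9 3 -0.598 8.668
10 3 18.877 -3.766
11 3 -4.074 10.945
12 3 23.068 -6.415
13 -3 -22.468 14.100
14 -3 21.574 -16.874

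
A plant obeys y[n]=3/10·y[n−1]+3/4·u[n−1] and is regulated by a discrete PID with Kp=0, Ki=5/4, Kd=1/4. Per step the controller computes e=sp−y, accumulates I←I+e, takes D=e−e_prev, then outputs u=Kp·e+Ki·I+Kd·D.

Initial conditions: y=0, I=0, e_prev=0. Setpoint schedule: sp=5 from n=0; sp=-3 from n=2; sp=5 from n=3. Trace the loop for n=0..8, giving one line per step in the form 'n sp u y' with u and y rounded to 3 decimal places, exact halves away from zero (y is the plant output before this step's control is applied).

(exact arithmetic carried between steps; '≈' marks a value shown rounded to 6 d.p. or computed from one; I and e_prev carry over from the previous line; the table rounds u and y to 3 d.p., halves away from zero)
n=0: y=0, sp=5, e=sp−y=5; I=5, D=e−e_prev=5; u=0·5+5/4·5+1/4·5=7.5; next y=3/10·0+3/4·7.5=5.625
n=1: y=5.625, sp=5, e=sp−y=-0.625; I=4.375, D=e−e_prev=-5.625; u=0·(-0.625)+5/4·4.375+1/4·(-5.625)=4.0625; next y=3/10·5.625+3/4·4.0625=4.734375
n=2: y=4.734375, sp=-3, e=sp−y=-7.734375; I=-3.359375, D=e−e_prev=-7.109375; u=0·(-7.734375)+5/4·(-3.359375)+1/4·(-7.109375)≈-5.976563; next y=3/10·4.734375+3/4·(-5.976563)≈-3.062109
n=3: y≈-3.062109, sp=5, e=sp−y≈8.062109; I≈4.702734, D=e−e_prev≈15.796484; u=0·8.062109+5/4·4.702734+1/4·15.796484≈9.827539; next y=3/10·(-3.062109)+3/4·9.827539≈6.452021
n=4: y≈6.452021, sp=5, e=sp−y≈-1.452021; I≈3.250713, D=e−e_prev≈-9.514131; u=0·(-1.452021)+5/4·3.250713+1/4·(-9.514131)≈1.684858; next y=3/10·6.452021+3/4·1.684858≈3.199250
n=5: y≈3.199250, sp=5, e=sp−y≈1.800750; I≈5.051463, D=e−e_prev≈3.252771; u=0·1.800750+5/4·5.051463+1/4·3.252771≈7.127521; next y=3/10·3.199250+3/4·7.127521≈6.305416
n=6: y≈6.305416, sp=5, e=sp−y≈-1.305416; I≈3.746047, D=e−e_prev≈-3.106166; u=0·(-1.305416)+5/4·3.746047+1/4·(-3.106166)≈3.906017; next y=3/10·6.305416+3/4·3.906017≈4.821138
n=7: y≈4.821138, sp=5, e=sp−y≈0.178862; I≈3.924909, D=e−e_prev≈1.484278; u=0·0.178862+5/4·3.924909+1/4·1.484278≈5.277206; next y=3/10·4.821138+3/4·5.277206≈5.404246
n=8: y≈5.404246, sp=5, e=sp−y≈-0.404246; I≈3.520663, D=e−e_prev≈-0.583108; u=0·(-0.404246)+5/4·3.520663+1/4·(-0.583108)≈4.255052; next y=3/10·5.404246+3/4·4.255052≈4.812563

0 5 7.500 0.000
1 5 4.063 5.625
2 -3 -5.977 4.734
3 5 9.828 -3.062
4 5 1.685 6.452
5 5 7.128 3.199
6 5 3.906 6.305
7 5 5.277 4.821
8 5 4.255 5.404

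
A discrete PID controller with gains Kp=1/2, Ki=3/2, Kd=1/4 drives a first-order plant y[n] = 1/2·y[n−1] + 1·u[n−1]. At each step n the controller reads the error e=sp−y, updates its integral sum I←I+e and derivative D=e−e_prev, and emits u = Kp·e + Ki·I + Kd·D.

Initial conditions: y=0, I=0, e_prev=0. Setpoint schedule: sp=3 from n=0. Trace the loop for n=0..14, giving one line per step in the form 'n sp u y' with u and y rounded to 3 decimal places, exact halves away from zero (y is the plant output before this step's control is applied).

(exact arithmetic carried between steps; '≈' marks a value shown rounded to 6 d.p. or computed from one; I and e_prev carry over from the previous line; the table rounds u and y to 3 d.p., halves away from zero)
n=0: y=0, sp=3, e=sp−y=3; I=3, D=e−e_prev=3; u=1/2·3+3/2·3+1/4·3=6.75; next y=1/2·0+1·6.75=6.75
n=1: y=6.75, sp=3, e=sp−y=-3.75; I=-0.75, D=e−e_prev=-6.75; u=1/2·(-3.75)+3/2·(-0.75)+1/4·(-6.75)=-4.6875; next y=1/2·6.75+1·(-4.6875)=-1.3125
n=2: y=-1.3125, sp=3, e=sp−y=4.3125; I=3.5625, D=e−e_prev=8.0625; u=1/2·4.3125+3/2·3.5625+1/4·8.0625=9.515625; next y=1/2·(-1.3125)+1·9.515625=8.859375
n=3: y=8.859375, sp=3, e=sp−y=-5.859375; I=-2.296875, D=e−e_prev=-10.171875; u=1/2·(-5.859375)+3/2·(-2.296875)+1/4·(-10.171875)≈-8.917969; next y=1/2·8.859375+1·(-8.917969)≈-4.488281
n=4: y≈-4.488281, sp=3, e=sp−y≈7.488281; I≈5.191406, D=e−e_prev≈13.347656; u=1/2·7.488281+3/2·5.191406+1/4·13.347656≈14.868164; next y=1/2·(-4.488281)+1·14.868164≈12.624023
n=5: y≈12.624023, sp=3, e=sp−y≈-9.624023; I≈-4.432617, D=e−e_prev≈-17.112305; u=1/2·(-9.624023)+3/2·(-4.432617)+1/4·(-17.112305)≈-15.739014; next y=1/2·12.624023+1·(-15.739014)≈-9.427002
n=6: y≈-9.427002, sp=3, e=sp−y≈12.427002; I≈7.994385, D=e−e_prev≈22.051025; u=1/2·12.427002+3/2·7.994385+1/4·22.051025≈23.717834; next y=1/2·(-9.427002)+1·23.717834≈19.004333
n=7: y≈19.004333, sp=3, e=sp−y≈-16.004333; I≈-8.009949, D=e−e_prev≈-28.431335; u=1/2·(-16.004333)+3/2·(-8.009949)+1/4·(-28.431335)≈-27.124924; next y=1/2·19.004333+1·(-27.124924)≈-17.622757
n=8: y≈-17.622757, sp=3, e=sp−y≈20.622757; I≈12.612808, D=e−e_prev≈36.627090; u=1/2·20.622757+3/2·12.612808+1/4·36.627090≈38.387363; next y=1/2·(-17.622757)+1·38.387363≈29.575985
n=9: y≈29.575985, sp=3, e=sp−y≈-26.575985; I≈-13.963177, D=e−e_prev≈-47.198742; u=1/2·(-26.575985)+3/2·(-13.963177)+1/4·(-47.198742)≈-46.032443; next y=1/2·29.575985+1·(-46.032443)≈-31.244451
n=10: y≈-31.244451, sp=3, e=sp−y≈34.244451; I≈20.281274, D=e−e_prev≈60.820436; u=1/2·34.244451+3/2·20.281274+1/4·60.820436≈62.749245; next y=1/2·(-31.244451)+1·62.749245≈47.127020
n=11: y≈47.127020, sp=3, e=sp−y≈-44.127020; I≈-23.845746, D=e−e_prev≈-78.371470; u=1/2·(-44.127020)+3/2·(-23.845746)+1/4·(-78.371470)≈-77.424996; next y=1/2·47.127020+1·(-77.424996)≈-53.861486
n=12: y≈-53.861486, sp=3, e=sp−y≈56.861486; I≈33.015740, D=e−e_prev≈100.988506; u=1/2·56.861486+3/2·33.015740+1/4·100.988506≈103.201480; next y=1/2·(-53.861486)+1·103.201480≈76.270737
n=13: y≈76.270737, sp=3, e=sp−y≈-73.270737; I≈-40.254997, D=e−e_prev≈-130.132223; u=1/2·(-73.270737)+3/2·(-40.254997)+1/4·(-130.132223)≈-129.550919; next y=1/2·76.270737+1·(-129.550919)≈-91.415551
n=14: y≈-91.415551, sp=3, e=sp−y≈94.415551; I≈54.160554, D=e−e_prev≈167.686288; u=1/2·94.415551+3/2·54.160554+1/4·167.686288≈170.370179; next y=1/2·(-91.415551)+1·170.370179≈124.662403

0 3 6.750 0.000
1 3 -4.688 6.750
2 3 9.516 -1.313
3 3 -8.918 8.859
4 3 14.868 -4.488
5 3 -15.739 12.624
6 3 23.718 -9.427
7 3 -27.125 19.004
8 3 38.387 -17.623
9 3 -46.032 29.576
10 3 62.749 -31.244
11 3 -77.425 47.127
12 3 103.201 -53.861
13 3 -129.551 76.271
14 3 170.370 -91.416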